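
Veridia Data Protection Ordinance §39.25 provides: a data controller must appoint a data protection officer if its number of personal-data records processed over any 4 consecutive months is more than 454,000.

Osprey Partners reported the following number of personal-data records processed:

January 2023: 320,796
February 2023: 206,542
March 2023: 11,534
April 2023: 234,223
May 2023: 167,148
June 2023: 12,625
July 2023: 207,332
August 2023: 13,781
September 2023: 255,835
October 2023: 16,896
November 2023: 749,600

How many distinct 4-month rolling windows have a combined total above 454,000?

6

January 2023–April 2023: 320,796 + 206,542 + 11,534 + 234,223 = 773,095 (over)
February 2023–May 2023: 206,542 + 11,534 + 234,223 + 167,148 = 619,447 (over)
March 2023–June 2023: 11,534 + 234,223 + 167,148 + 12,625 = 425,530 (under)
April 2023–July 2023: 234,223 + 167,148 + 12,625 + 207,332 = 621,328 (over)
May 2023–August 2023: 167,148 + 12,625 + 207,332 + 13,781 = 400,886 (under)
June 2023–September 2023: 12,625 + 207,332 + 13,781 + 255,835 = 489,573 (over)
July 2023–October 2023: 207,332 + 13,781 + 255,835 + 16,896 = 493,844 (over)
August 2023–November 2023: 13,781 + 255,835 + 16,896 + 749,600 = 1,036,112 (over)
6 windows exceed the threshold.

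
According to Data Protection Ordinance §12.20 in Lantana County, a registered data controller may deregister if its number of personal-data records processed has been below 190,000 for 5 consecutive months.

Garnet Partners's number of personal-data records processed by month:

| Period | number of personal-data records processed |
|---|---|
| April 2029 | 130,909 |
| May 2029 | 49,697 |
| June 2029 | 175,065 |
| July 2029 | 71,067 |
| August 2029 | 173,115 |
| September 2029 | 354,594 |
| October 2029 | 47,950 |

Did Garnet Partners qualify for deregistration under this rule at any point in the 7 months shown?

Months below 190,000: April 2029, May 2029, June 2029, July 2029, August 2029, October 2029.
Longest run of consecutive months below the threshold: 5.
5 ≥ 5, so Garnet Partners became eligible.

Yes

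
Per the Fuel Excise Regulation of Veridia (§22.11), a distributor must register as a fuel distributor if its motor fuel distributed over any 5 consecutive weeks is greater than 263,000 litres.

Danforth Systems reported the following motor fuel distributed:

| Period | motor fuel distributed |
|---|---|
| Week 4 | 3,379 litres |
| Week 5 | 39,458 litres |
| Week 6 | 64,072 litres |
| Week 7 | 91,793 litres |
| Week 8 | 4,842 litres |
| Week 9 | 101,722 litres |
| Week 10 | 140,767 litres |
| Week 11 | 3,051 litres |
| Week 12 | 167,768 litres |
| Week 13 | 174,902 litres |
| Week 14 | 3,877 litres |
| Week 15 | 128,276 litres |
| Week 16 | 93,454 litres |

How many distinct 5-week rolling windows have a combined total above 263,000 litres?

8

Week 4–Week 8: 3,379 litres + 39,458 litres + 64,072 litres + 91,793 litres + 4,842 litres = 203,544 litres (under)
Week 5–Week 9: 39,458 litres + 64,072 litres + 91,793 litres + 4,842 litres + 101,722 litres = 301,887 litres (over)
Week 6–Week 10: 64,072 litres + 91,793 litres + 4,842 litres + 101,722 litres + 140,767 litres = 403,196 litres (over)
Week 7–Week 11: 91,793 litres + 4,842 litres + 101,722 litres + 140,767 litres + 3,051 litres = 342,175 litres (over)
Week 8–Week 12: 4,842 litres + 101,722 litres + 140,767 litres + 3,051 litres + 167,768 litres = 418,150 litres (over)
Week 9–Week 13: 101,722 litres + 140,767 litres + 3,051 litres + 167,768 litres + 174,902 litres = 588,210 litres (over)
Week 10–Week 14: 140,767 litres + 3,051 litres + 167,768 litres + 174,902 litres + 3,877 litres = 490,365 litres (over)
Week 11–Week 15: 3,051 litres + 167,768 litres + 174,902 litres + 3,877 litres + 128,276 litres = 477,874 litres (over)
Week 12–Week 16: 167,768 litres + 174,902 litres + 3,877 litres + 128,276 litres + 93,454 litres = 568,277 litres (over)
8 windows exceed the threshold.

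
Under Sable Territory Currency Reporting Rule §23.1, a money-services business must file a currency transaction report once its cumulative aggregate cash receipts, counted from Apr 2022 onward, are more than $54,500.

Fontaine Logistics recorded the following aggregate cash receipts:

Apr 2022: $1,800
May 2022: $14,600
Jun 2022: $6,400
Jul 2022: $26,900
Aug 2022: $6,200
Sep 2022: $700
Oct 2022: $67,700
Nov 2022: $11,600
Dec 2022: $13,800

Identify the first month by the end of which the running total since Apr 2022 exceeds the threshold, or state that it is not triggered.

Through Apr 2022: $1,800
Through May 2022: $16,400
Through Jun 2022: $22,800
Through Jul 2022: $49,700
Through Aug 2022: $55,900 ← exceeds threshold

Aug 2022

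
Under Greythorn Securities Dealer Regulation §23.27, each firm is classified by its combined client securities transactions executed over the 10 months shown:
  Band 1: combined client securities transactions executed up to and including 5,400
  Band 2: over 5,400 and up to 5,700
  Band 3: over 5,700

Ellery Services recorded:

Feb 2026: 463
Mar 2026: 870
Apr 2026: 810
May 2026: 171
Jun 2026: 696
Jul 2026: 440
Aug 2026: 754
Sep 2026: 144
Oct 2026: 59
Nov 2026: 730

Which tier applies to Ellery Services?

Band 1

Combined client securities transactions executed: 463 + 870 + 810 + 171 + 696 + 440 + 754 + 144 + 59 + 730 = 5,137.
5,137 ≤ 5,400, so Band 1 applies.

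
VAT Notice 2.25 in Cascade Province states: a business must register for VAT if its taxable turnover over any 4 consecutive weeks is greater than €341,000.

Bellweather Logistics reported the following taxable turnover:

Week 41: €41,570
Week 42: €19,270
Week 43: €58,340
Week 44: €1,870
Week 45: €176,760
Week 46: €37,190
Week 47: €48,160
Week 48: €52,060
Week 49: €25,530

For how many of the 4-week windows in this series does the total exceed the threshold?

Week 41–Week 44: €41,570 + €19,270 + €58,340 + €1,870 = €121,050 (under)
Week 42–Week 45: €19,270 + €58,340 + €1,870 + €176,760 = €256,240 (under)
Week 43–Week 46: €58,340 + €1,870 + €176,760 + €37,190 = €274,160 (under)
Week 44–Week 47: €1,870 + €176,760 + €37,190 + €48,160 = €263,980 (under)
Week 45–Week 48: €176,760 + €37,190 + €48,160 + €52,060 = €314,170 (under)
Week 46–Week 49: €37,190 + €48,160 + €52,060 + €25,530 = €162,940 (under)
0 windows exceed the threshold.

0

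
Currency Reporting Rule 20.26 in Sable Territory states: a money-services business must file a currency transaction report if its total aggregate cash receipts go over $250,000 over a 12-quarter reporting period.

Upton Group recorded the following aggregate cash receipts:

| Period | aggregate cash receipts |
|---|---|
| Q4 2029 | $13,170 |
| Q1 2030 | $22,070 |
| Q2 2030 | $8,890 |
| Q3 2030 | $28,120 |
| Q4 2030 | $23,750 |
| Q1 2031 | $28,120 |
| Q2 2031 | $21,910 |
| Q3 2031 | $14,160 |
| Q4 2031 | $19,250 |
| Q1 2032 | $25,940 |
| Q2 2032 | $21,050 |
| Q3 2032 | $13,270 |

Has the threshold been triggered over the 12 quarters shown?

No

Total aggregate cash receipts: $13,170 + $22,070 + $8,890 + $28,120 + $23,750 + $28,120 + $21,910 + $14,160 + $19,250 + $25,940 + $21,050 + $13,270 = $239,700.
$239,700 ≤ $250,000, so the threshold is not exceeded.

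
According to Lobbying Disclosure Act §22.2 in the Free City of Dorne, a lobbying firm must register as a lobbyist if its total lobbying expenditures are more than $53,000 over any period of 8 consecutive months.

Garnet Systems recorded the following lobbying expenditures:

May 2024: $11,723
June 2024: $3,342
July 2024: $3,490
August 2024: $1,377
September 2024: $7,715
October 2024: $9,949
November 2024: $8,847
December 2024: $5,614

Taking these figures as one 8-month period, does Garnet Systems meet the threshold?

No

Total lobbying expenditures: $11,723 + $3,342 + $3,490 + $1,377 + $7,715 + $9,949 + $8,847 + $5,614 = $52,057.
$52,057 ≤ $53,000, so the threshold is not exceeded.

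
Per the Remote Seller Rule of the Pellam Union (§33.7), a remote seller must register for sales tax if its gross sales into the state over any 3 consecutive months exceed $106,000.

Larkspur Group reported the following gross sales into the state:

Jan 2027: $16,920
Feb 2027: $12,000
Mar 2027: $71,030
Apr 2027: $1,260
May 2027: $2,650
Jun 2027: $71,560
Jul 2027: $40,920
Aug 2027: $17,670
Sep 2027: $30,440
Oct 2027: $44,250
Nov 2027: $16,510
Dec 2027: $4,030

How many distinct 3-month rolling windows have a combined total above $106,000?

2

Jan 2027–Mar 2027: $16,920 + $12,000 + $71,030 = $99,950 (under)
Feb 2027–Apr 2027: $12,000 + $71,030 + $1,260 = $84,290 (under)
Mar 2027–May 2027: $71,030 + $1,260 + $2,650 = $74,940 (under)
Apr 2027–Jun 2027: $1,260 + $2,650 + $71,560 = $75,470 (under)
May 2027–Jul 2027: $2,650 + $71,560 + $40,920 = $115,130 (over)
Jun 2027–Aug 2027: $71,560 + $40,920 + $17,670 = $130,150 (over)
Jul 2027–Sep 2027: $40,920 + $17,670 + $30,440 = $89,030 (under)
Aug 2027–Oct 2027: $17,670 + $30,440 + $44,250 = $92,360 (under)
Sep 2027–Nov 2027: $30,440 + $44,250 + $16,510 = $91,200 (under)
Oct 2027–Dec 2027: $44,250 + $16,510 + $4,030 = $64,790 (under)
2 windows exceed the threshold.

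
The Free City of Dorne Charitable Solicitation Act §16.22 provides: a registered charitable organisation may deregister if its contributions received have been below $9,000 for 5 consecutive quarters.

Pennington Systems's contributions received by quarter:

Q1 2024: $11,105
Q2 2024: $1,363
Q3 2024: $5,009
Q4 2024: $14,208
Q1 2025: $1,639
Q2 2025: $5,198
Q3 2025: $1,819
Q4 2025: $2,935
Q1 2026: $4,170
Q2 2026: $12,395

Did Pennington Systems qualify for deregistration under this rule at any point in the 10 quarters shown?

Quarters below $9,000: Q2 2024, Q3 2024, Q1 2025, Q2 2025, Q3 2025, Q4 2025, Q1 2026.
Longest run of consecutive quarters below the threshold: 5.
5 ≥ 5, so Pennington Systems became eligible.

Yes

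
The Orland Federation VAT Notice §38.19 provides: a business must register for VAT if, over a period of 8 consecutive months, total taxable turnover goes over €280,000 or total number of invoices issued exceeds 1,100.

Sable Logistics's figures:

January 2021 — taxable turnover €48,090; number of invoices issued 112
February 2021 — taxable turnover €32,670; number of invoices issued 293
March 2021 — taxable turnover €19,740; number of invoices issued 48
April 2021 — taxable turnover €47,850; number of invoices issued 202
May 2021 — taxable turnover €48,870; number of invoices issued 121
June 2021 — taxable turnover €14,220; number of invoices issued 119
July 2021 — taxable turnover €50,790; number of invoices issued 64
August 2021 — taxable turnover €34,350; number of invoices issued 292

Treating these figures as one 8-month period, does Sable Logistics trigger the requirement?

Total taxable turnover: €48,090 + €32,670 + €19,740 + €47,850 + €48,870 + €14,220 + €50,790 + €34,350 = €296,580 (> €280,000).
Total number of invoices issued: 112 + 293 + 48 + 202 + 121 + 119 + 64 + 292 = 1,251 (> 1,100).
The test is 'or': at least one threshold is exceeded.

Yes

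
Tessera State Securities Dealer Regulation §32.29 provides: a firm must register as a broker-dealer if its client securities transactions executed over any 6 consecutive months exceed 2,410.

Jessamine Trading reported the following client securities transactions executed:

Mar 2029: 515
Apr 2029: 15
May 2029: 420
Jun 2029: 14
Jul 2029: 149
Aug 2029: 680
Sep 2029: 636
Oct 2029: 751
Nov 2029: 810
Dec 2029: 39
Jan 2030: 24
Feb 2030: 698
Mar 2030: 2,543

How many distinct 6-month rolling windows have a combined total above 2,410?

Mar 2029–Aug 2029: 515 + 15 + 420 + 14 + 149 + 680 = 1,793 (under)
Apr 2029–Sep 2029: 15 + 420 + 14 + 149 + 680 + 636 = 1,914 (under)
May 2029–Oct 2029: 420 + 14 + 149 + 680 + 636 + 751 = 2,650 (over)
Jun 2029–Nov 2029: 14 + 149 + 680 + 636 + 751 + 810 = 3,040 (over)
Jul 2029–Dec 2029: 149 + 680 + 636 + 751 + 810 + 39 = 3,065 (over)
Aug 2029–Jan 2030: 680 + 636 + 751 + 810 + 39 + 24 = 2,940 (over)
Sep 2029–Feb 2030: 636 + 751 + 810 + 39 + 24 + 698 = 2,958 (over)
Oct 2029–Mar 2030: 751 + 810 + 39 + 24 + 698 + 2,543 = 4,865 (over)
6 windows exceed the threshold.

6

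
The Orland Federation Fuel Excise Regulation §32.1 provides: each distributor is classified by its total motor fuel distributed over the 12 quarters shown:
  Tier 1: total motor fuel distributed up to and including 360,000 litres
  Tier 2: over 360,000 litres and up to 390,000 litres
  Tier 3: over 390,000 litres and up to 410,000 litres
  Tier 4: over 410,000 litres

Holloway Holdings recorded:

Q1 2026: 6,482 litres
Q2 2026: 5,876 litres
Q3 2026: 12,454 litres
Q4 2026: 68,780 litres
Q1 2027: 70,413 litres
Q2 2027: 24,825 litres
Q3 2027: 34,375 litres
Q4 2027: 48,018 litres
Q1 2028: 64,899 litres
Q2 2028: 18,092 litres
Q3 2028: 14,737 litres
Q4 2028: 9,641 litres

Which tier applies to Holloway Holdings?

Tier 2

Total motor fuel distributed: 6,482 litres + 5,876 litres + 12,454 litres + 68,780 litres + 70,413 litres + 24,825 litres + 34,375 litres + 48,018 litres + 64,899 litres + 18,092 litres + 14,737 litres + 9,641 litres = 378,592 litres.
360,000 litres < 378,592 litres ≤ 390,000 litres, so Tier 2 applies.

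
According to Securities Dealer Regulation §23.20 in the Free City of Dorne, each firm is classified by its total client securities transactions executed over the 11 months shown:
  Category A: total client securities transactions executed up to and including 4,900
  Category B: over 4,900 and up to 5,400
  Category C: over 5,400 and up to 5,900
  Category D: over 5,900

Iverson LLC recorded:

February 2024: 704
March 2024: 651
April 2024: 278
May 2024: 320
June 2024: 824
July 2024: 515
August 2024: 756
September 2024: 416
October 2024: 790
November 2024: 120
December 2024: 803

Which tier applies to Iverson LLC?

Total client securities transactions executed: 704 + 651 + 278 + 320 + 824 + 515 + 756 + 416 + 790 + 120 + 803 = 6,177.
6,177 > 5,900, so Category D applies.

Category D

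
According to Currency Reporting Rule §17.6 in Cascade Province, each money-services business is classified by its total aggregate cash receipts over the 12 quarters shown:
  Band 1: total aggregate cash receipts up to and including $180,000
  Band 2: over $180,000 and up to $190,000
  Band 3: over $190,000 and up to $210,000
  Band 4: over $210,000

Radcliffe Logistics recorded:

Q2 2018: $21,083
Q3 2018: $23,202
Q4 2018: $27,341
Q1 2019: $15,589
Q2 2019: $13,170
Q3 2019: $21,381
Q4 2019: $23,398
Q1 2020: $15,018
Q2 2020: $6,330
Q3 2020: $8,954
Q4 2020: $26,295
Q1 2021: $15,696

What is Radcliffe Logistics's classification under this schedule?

Total aggregate cash receipts: $21,083 + $23,202 + $27,341 + $15,589 + $13,170 + $21,381 + $23,398 + $15,018 + $6,330 + $8,954 + $26,295 + $15,696 = $217,457.
$217,457 > $210,000, so Band 4 applies.

Band 4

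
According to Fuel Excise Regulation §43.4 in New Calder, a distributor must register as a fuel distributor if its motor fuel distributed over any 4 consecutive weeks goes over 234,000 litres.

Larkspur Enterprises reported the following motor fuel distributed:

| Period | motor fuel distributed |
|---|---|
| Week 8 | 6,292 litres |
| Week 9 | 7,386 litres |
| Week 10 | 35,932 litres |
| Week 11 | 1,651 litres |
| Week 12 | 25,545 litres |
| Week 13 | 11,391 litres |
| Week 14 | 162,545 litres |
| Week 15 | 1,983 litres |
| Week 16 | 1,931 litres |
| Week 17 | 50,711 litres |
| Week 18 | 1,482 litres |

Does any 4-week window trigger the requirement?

No

Week 8–Week 11: 6,292 litres + 7,386 litres + 35,932 litres + 1,651 litres = 51,261 litres (under)
Week 9–Week 12: 7,386 litres + 35,932 litres + 1,651 litres + 25,545 litres = 70,514 litres (under)
Week 10–Week 13: 35,932 litres + 1,651 litres + 25,545 litres + 11,391 litres = 74,519 litres (under)
Week 11–Week 14: 1,651 litres + 25,545 litres + 11,391 litres + 162,545 litres = 201,132 litres (under)
Week 12–Week 15: 25,545 litres + 11,391 litres + 162,545 litres + 1,983 litres = 201,464 litres (under)
Week 13–Week 16: 11,391 litres + 162,545 litres + 1,983 litres + 1,931 litres = 177,850 litres (under)
Week 14–Week 17: 162,545 litres + 1,983 litres + 1,931 litres + 50,711 litres = 217,170 litres (under)
Week 15–Week 18: 1,983 litres + 1,931 litres + 50,711 litres + 1,482 litres = 56,107 litres (under)
No window exceeds 234,000 litres.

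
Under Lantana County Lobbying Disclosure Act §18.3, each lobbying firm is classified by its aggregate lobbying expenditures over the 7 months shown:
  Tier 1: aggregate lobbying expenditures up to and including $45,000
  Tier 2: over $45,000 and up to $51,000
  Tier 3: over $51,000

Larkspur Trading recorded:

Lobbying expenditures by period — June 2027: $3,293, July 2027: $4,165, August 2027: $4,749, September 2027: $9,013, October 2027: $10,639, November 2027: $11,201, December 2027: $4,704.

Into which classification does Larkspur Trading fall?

Aggregate lobbying expenditures: $3,293 + $4,165 + $4,749 + $9,013 + $10,639 + $11,201 + $4,704 = $47,764.
$45,000 < $47,764 ≤ $51,000, so Tier 2 applies.

Tier 2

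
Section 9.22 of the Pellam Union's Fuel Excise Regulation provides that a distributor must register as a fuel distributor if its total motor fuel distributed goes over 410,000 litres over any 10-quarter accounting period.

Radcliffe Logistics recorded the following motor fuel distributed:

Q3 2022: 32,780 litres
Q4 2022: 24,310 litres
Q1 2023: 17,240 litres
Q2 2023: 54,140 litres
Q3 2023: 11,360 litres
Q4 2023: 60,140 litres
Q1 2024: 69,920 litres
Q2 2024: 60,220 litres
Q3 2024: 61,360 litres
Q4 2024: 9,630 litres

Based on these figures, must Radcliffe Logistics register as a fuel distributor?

No

Total motor fuel distributed: 32,780 litres + 24,310 litres + 17,240 litres + 54,140 litres + 11,360 litres + 60,140 litres + 69,920 litres + 60,220 litres + 61,360 litres + 9,630 litres = 401,100 litres.
401,100 litres ≤ 410,000 litres, so the threshold is not exceeded.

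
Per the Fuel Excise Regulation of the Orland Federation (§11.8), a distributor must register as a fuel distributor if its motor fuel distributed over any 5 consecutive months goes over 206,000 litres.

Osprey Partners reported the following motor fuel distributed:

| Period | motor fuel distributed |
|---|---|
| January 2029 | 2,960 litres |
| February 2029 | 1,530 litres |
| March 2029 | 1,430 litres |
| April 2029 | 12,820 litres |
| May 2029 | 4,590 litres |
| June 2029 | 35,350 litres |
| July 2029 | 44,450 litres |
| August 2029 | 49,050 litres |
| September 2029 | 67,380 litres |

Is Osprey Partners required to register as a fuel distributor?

January 2029–May 2029: 2,960 litres + 1,530 litres + 1,430 litres + 12,820 litres + 4,590 litres = 23,330 litres (under)
February 2029–June 2029: 1,530 litres + 1,430 litres + 12,820 litres + 4,590 litres + 35,350 litres = 55,720 litres (under)
March 2029–July 2029: 1,430 litres + 12,820 litres + 4,590 litres + 35,350 litres + 44,450 litres = 98,640 litres (under)
April 2029–August 2029: 12,820 litres + 4,590 litres + 35,350 litres + 44,450 litres + 49,050 litres = 146,260 litres (under)
May 2029–September 2029: 4,590 litres + 35,350 litres + 44,450 litres + 49,050 litres + 67,380 litres = 200,820 litres (under)
No window exceeds 206,000 litres.

No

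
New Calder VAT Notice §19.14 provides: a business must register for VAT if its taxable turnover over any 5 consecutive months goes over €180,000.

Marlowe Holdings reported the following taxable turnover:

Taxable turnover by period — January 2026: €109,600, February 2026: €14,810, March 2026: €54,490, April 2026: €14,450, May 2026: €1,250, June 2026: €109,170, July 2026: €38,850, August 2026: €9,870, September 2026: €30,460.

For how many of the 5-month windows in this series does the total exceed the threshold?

4

January 2026–May 2026: €109,600 + €14,810 + €54,490 + €14,450 + €1,250 = €194,600 (over)
February 2026–June 2026: €14,810 + €54,490 + €14,450 + €1,250 + €109,170 = €194,170 (over)
March 2026–July 2026: €54,490 + €14,450 + €1,250 + €109,170 + €38,850 = €218,210 (over)
April 2026–August 2026: €14,450 + €1,250 + €109,170 + €38,850 + €9,870 = €173,590 (under)
May 2026–September 2026: €1,250 + €109,170 + €38,850 + €9,870 + €30,460 = €189,600 (over)
4 windows exceed the threshold.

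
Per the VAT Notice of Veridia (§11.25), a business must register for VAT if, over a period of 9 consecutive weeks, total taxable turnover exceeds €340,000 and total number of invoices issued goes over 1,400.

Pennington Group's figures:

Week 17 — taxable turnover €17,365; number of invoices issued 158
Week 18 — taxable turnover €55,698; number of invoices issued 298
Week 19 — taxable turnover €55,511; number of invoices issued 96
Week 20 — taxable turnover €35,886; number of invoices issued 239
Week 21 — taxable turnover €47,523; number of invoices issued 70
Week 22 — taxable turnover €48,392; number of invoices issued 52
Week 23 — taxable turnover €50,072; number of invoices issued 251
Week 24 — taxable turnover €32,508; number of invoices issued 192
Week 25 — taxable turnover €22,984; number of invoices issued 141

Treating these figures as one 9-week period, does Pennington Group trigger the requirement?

Total taxable turnover: €17,365 + €55,698 + €55,511 + €35,886 + €47,523 + €48,392 + €50,072 + €32,508 + €22,984 = €365,939 (> €340,000).
Total number of invoices issued: 158 + 298 + 96 + 239 + 70 + 52 + 251 + 192 + 141 = 1,497 (> 1,400).
The test is 'and': both thresholds are exceeded.

Yes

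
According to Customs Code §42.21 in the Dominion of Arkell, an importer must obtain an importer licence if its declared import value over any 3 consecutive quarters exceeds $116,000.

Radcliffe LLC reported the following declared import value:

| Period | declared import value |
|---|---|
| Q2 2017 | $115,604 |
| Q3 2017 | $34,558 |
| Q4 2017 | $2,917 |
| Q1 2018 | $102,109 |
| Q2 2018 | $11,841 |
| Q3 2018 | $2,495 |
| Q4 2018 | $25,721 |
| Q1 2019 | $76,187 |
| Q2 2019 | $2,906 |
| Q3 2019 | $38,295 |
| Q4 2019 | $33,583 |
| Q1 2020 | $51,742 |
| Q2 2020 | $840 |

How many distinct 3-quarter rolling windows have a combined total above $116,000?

6

Q2 2017–Q4 2017: $115,604 + $34,558 + $2,917 = $153,079 (over)
Q3 2017–Q1 2018: $34,558 + $2,917 + $102,109 = $139,584 (over)
Q4 2017–Q2 2018: $2,917 + $102,109 + $11,841 = $116,867 (over)
Q1 2018–Q3 2018: $102,109 + $11,841 + $2,495 = $116,445 (over)
Q2 2018–Q4 2018: $11,841 + $2,495 + $25,721 = $40,057 (under)
Q3 2018–Q1 2019: $2,495 + $25,721 + $76,187 = $104,403 (under)
Q4 2018–Q2 2019: $25,721 + $76,187 + $2,906 = $104,814 (under)
Q1 2019–Q3 2019: $76,187 + $2,906 + $38,295 = $117,388 (over)
Q2 2019–Q4 2019: $2,906 + $38,295 + $33,583 = $74,784 (under)
Q3 2019–Q1 2020: $38,295 + $33,583 + $51,742 = $123,620 (over)
Q4 2019–Q2 2020: $33,583 + $51,742 + $840 = $86,165 (under)
6 windows exceed the threshold.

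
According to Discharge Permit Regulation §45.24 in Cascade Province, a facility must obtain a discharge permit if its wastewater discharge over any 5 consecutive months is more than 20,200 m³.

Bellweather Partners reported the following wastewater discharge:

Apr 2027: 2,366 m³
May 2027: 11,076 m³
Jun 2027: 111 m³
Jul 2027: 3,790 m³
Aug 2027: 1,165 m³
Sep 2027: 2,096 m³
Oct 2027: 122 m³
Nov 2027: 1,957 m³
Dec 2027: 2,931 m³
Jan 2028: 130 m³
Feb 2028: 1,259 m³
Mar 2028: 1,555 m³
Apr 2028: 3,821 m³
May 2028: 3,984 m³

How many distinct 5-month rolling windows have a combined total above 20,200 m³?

Apr 2027–Aug 2027: 2,366 m³ + 11,076 m³ + 111 m³ + 3,790 m³ + 1,165 m³ = 18,508 m³ (under)
May 2027–Sep 2027: 11,076 m³ + 111 m³ + 3,790 m³ + 1,165 m³ + 2,096 m³ = 18,238 m³ (under)
Jun 2027–Oct 2027: 111 m³ + 3,790 m³ + 1,165 m³ + 2,096 m³ + 122 m³ = 7,284 m³ (under)
Jul 2027–Nov 2027: 3,790 m³ + 1,165 m³ + 2,096 m³ + 122 m³ + 1,957 m³ = 9,130 m³ (under)
Aug 2027–Dec 2027: 1,165 m³ + 2,096 m³ + 122 m³ + 1,957 m³ + 2,931 m³ = 8,271 m³ (under)
Sep 2027–Jan 2028: 2,096 m³ + 122 m³ + 1,957 m³ + 2,931 m³ + 130 m³ = 7,236 m³ (under)
Oct 2027–Feb 2028: 122 m³ + 1,957 m³ + 2,931 m³ + 130 m³ + 1,259 m³ = 6,399 m³ (under)
Nov 2027–Mar 2028: 1,957 m³ + 2,931 m³ + 130 m³ + 1,259 m³ + 1,555 m³ = 7,832 m³ (under)
Dec 2027–Apr 2028: 2,931 m³ + 130 m³ + 1,259 m³ + 1,555 m³ + 3,821 m³ = 9,696 m³ (under)
Jan 2028–May 2028: 130 m³ + 1,259 m³ + 1,555 m³ + 3,821 m³ + 3,984 m³ = 10,749 m³ (under)
0 windows exceed the threshold.

0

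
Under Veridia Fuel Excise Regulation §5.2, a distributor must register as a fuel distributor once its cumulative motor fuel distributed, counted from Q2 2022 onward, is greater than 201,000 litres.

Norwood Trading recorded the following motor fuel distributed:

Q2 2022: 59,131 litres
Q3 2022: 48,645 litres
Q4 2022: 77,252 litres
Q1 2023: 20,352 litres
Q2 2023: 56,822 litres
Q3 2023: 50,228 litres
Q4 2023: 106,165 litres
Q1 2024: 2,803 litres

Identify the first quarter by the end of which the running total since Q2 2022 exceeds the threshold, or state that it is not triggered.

Q1 2023

Through Q2 2022: 59,131 litres
Through Q3 2022: 107,776 litres
Through Q4 2022: 185,028 litres
Through Q1 2023: 205,380 litres ← exceeds threshold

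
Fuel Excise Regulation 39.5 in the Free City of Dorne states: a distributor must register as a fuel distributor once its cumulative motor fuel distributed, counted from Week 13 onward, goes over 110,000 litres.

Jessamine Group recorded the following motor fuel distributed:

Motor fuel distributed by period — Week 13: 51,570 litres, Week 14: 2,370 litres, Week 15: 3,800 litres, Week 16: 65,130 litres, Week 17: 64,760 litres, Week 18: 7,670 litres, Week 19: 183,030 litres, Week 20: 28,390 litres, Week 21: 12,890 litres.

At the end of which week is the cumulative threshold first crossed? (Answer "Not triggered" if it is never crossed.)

Through Week 13: 51,570 litres
Through Week 14: 53,940 litres
Through Week 15: 57,740 litres
Through Week 16: 122,870 litres ← exceeds threshold

Week 16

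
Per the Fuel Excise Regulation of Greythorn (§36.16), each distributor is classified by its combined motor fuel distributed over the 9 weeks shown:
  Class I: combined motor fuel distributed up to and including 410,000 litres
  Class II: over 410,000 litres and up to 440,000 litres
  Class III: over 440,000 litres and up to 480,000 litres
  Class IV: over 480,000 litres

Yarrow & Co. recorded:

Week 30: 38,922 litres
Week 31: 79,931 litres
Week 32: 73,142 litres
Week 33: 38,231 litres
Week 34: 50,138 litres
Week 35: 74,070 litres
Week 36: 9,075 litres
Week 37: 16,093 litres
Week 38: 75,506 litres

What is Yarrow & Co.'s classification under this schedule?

Class III

Combined motor fuel distributed: 38,922 litres + 79,931 litres + 73,142 litres + 38,231 litres + 50,138 litres + 74,070 litres + 9,075 litres + 16,093 litres + 75,506 litres = 455,108 litres.
440,000 litres < 455,108 litres ≤ 480,000 litres, so Class III applies.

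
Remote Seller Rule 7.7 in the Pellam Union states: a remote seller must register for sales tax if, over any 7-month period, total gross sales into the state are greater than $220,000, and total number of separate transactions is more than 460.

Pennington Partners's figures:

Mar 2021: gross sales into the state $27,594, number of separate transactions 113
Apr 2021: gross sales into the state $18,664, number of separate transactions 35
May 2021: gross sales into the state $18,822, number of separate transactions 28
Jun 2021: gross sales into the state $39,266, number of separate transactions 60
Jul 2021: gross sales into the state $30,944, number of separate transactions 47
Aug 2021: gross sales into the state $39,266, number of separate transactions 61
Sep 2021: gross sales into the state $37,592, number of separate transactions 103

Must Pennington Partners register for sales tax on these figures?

No

Total gross sales into the state: $27,594 + $18,664 + $18,822 + $39,266 + $30,944 + $39,266 + $37,592 = $212,148 (≤ $220,000).
Total number of separate transactions: 113 + 35 + 28 + 60 + 47 + 61 + 103 = 447 (≤ 460).
The test is 'and': the rule requires both, and at least one is not exceeded.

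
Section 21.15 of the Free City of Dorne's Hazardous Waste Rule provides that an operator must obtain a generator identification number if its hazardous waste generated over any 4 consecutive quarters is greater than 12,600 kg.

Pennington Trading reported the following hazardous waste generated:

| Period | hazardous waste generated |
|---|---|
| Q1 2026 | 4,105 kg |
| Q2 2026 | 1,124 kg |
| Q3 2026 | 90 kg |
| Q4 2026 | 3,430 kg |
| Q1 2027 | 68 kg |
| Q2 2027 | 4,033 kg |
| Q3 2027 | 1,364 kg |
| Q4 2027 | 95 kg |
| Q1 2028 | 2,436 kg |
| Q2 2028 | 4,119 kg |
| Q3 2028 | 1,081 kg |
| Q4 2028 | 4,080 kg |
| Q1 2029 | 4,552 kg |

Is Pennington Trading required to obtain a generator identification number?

Yes

Q1 2026–Q4 2026: 4,105 kg + 1,124 kg + 90 kg + 3,430 kg = 8,749 kg (under)
Q2 2026–Q1 2027: 1,124 kg + 90 kg + 3,430 kg + 68 kg = 4,712 kg (under)
Q3 2026–Q2 2027: 90 kg + 3,430 kg + 68 kg + 4,033 kg = 7,621 kg (under)
Q4 2026–Q3 2027: 3,430 kg + 68 kg + 4,033 kg + 1,364 kg = 8,895 kg (under)
Q1 2027–Q4 2027: 68 kg + 4,033 kg + 1,364 kg + 95 kg = 5,560 kg (under)
Q2 2027–Q1 2028: 4,033 kg + 1,364 kg + 95 kg + 2,436 kg = 7,928 kg (under)
Q3 2027–Q2 2028: 1,364 kg + 95 kg + 2,436 kg + 4,119 kg = 8,014 kg (under)
Q4 2027–Q3 2028: 95 kg + 2,436 kg + 4,119 kg + 1,081 kg = 7,731 kg (under)
Q1 2028–Q4 2028: 2,436 kg + 4,119 kg + 1,081 kg + 4,080 kg = 11,716 kg (under)
Q2 2028–Q1 2029: 4,119 kg + 1,081 kg + 4,080 kg + 4,552 kg = 13,832 kg (over)
At least one window exceeds 12,600 kg.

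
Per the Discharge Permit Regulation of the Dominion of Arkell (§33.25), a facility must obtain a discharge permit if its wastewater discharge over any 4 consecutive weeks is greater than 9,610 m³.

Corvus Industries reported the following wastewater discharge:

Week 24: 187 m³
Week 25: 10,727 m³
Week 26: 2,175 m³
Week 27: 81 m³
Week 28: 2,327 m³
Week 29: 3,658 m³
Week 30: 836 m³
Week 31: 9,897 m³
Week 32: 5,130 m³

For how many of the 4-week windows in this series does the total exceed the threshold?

Week 24–Week 27: 187 m³ + 10,727 m³ + 2,175 m³ + 81 m³ = 13,170 m³ (over)
Week 25–Week 28: 10,727 m³ + 2,175 m³ + 81 m³ + 2,327 m³ = 15,310 m³ (over)
Week 26–Week 29: 2,175 m³ + 81 m³ + 2,327 m³ + 3,658 m³ = 8,241 m³ (under)
Week 27–Week 30: 81 m³ + 2,327 m³ + 3,658 m³ + 836 m³ = 6,902 m³ (under)
Week 28–Week 31: 2,327 m³ + 3,658 m³ + 836 m³ + 9,897 m³ = 16,718 m³ (over)
Week 29–Week 32: 3,658 m³ + 836 m³ + 9,897 m³ + 5,130 m³ = 19,521 m³ (over)
4 windows exceed the threshold.

4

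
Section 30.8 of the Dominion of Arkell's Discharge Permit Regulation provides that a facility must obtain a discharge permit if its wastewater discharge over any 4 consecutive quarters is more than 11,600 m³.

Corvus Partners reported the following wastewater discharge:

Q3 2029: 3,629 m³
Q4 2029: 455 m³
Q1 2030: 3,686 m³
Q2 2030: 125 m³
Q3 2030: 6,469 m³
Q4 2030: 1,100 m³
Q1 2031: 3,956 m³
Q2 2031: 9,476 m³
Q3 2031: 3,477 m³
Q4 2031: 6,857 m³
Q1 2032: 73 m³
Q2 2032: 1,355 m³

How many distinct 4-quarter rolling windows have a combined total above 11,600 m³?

6

Q3 2029–Q2 2030: 3,629 m³ + 455 m³ + 3,686 m³ + 125 m³ = 7,895 m³ (under)
Q4 2029–Q3 2030: 455 m³ + 3,686 m³ + 125 m³ + 6,469 m³ = 10,735 m³ (under)
Q1 2030–Q4 2030: 3,686 m³ + 125 m³ + 6,469 m³ + 1,100 m³ = 11,380 m³ (under)
Q2 2030–Q1 2031: 125 m³ + 6,469 m³ + 1,100 m³ + 3,956 m³ = 11,650 m³ (over)
Q3 2030–Q2 2031: 6,469 m³ + 1,100 m³ + 3,956 m³ + 9,476 m³ = 21,001 m³ (over)
Q4 2030–Q3 2031: 1,100 m³ + 3,956 m³ + 9,476 m³ + 3,477 m³ = 18,009 m³ (over)
Q1 2031–Q4 2031: 3,956 m³ + 9,476 m³ + 3,477 m³ + 6,857 m³ = 23,766 m³ (over)
Q2 2031–Q1 2032: 9,476 m³ + 3,477 m³ + 6,857 m³ + 73 m³ = 19,883 m³ (over)
Q3 2031–Q2 2032: 3,477 m³ + 6,857 m³ + 73 m³ + 1,355 m³ = 11,762 m³ (over)
6 windows exceed the threshold.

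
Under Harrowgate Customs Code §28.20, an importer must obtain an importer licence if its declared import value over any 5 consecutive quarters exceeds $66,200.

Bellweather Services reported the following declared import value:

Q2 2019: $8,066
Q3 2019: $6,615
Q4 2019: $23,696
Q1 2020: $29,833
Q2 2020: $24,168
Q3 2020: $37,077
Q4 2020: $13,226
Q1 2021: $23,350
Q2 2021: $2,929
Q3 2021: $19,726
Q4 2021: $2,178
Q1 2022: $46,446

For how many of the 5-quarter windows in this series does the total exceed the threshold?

Q2 2019–Q2 2020: $8,066 + $6,615 + $23,696 + $29,833 + $24,168 = $92,378 (over)
Q3 2019–Q3 2020: $6,615 + $23,696 + $29,833 + $24,168 + $37,077 = $121,389 (over)
Q4 2019–Q4 2020: $23,696 + $29,833 + $24,168 + $37,077 + $13,226 = $128,000 (over)
Q1 2020–Q1 2021: $29,833 + $24,168 + $37,077 + $13,226 + $23,350 = $127,654 (over)
Q2 2020–Q2 2021: $24,168 + $37,077 + $13,226 + $23,350 + $2,929 = $100,750 (over)
Q3 2020–Q3 2021: $37,077 + $13,226 + $23,350 + $2,929 + $19,726 = $96,308 (over)
Q4 2020–Q4 2021: $13,226 + $23,350 + $2,929 + $19,726 + $2,178 = $61,409 (under)
Q1 2021–Q1 2022: $23,350 + $2,929 + $19,726 + $2,178 + $46,446 = $94,629 (over)
7 windows exceed the threshold.

7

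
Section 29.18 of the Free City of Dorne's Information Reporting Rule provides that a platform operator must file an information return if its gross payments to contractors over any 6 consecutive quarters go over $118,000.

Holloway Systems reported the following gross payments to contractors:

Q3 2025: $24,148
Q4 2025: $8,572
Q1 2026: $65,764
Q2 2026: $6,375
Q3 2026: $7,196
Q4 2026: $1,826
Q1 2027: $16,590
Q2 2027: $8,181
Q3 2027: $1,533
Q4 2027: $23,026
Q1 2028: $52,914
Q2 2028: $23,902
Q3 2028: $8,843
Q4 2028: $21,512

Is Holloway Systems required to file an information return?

Q3 2025–Q4 2026: $24,148 + $8,572 + $65,764 + $6,375 + $7,196 + $1,826 = $113,881 (under)
Q4 2025–Q1 2027: $8,572 + $65,764 + $6,375 + $7,196 + $1,826 + $16,590 = $106,323 (under)
Q1 2026–Q2 2027: $65,764 + $6,375 + $7,196 + $1,826 + $16,590 + $8,181 = $105,932 (under)
Q2 2026–Q3 2027: $6,375 + $7,196 + $1,826 + $16,590 + $8,181 + $1,533 = $41,701 (under)
Q3 2026–Q4 2027: $7,196 + $1,826 + $16,590 + $8,181 + $1,533 + $23,026 = $58,352 (under)
Q4 2026–Q1 2028: $1,826 + $16,590 + $8,181 + $1,533 + $23,026 + $52,914 = $104,070 (under)
Q1 2027–Q2 2028: $16,590 + $8,181 + $1,533 + $23,026 + $52,914 + $23,902 = $126,146 (over)
Q2 2027–Q3 2028: $8,181 + $1,533 + $23,026 + $52,914 + $23,902 + $8,843 = $118,399 (over)
Q3 2027–Q4 2028: $1,533 + $23,026 + $52,914 + $23,902 + $8,843 + $21,512 = $131,730 (over)
At least one window exceeds $118,000.

Yes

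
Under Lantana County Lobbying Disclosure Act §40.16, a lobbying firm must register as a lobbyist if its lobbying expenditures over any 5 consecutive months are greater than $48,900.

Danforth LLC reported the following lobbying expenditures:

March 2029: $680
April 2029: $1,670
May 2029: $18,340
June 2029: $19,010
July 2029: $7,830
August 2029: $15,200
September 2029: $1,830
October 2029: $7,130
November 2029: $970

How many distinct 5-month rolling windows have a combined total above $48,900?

3

March 2029–July 2029: $680 + $1,670 + $18,340 + $19,010 + $7,830 = $47,530 (under)
April 2029–August 2029: $1,670 + $18,340 + $19,010 + $7,830 + $15,200 = $62,050 (over)
May 2029–September 2029: $18,340 + $19,010 + $7,830 + $15,200 + $1,830 = $62,210 (over)
June 2029–October 2029: $19,010 + $7,830 + $15,200 + $1,830 + $7,130 = $51,000 (over)
July 2029–November 2029: $7,830 + $15,200 + $1,830 + $7,130 + $970 = $32,960 (under)
3 windows exceed the threshold.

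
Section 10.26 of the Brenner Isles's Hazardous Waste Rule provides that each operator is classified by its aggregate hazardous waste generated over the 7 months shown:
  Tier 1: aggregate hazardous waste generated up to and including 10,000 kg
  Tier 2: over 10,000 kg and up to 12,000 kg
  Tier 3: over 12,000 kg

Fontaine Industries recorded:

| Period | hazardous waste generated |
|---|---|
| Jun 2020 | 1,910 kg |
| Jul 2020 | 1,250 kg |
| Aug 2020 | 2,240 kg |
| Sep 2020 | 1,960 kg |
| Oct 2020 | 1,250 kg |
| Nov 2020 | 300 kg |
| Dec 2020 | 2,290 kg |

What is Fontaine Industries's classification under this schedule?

Aggregate hazardous waste generated: 1,910 kg + 1,250 kg + 2,240 kg + 1,960 kg + 1,250 kg + 300 kg + 2,290 kg = 11,200 kg.
10,000 kg < 11,200 kg ≤ 12,000 kg, so Tier 2 applies.

Tier 2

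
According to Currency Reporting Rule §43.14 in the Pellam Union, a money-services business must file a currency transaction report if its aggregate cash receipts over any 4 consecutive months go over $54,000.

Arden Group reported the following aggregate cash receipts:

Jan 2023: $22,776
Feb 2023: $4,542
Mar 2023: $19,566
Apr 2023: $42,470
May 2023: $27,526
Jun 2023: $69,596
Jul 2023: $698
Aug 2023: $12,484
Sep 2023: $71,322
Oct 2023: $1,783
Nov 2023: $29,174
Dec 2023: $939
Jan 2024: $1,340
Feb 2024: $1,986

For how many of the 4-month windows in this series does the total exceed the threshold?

9

Jan 2023–Apr 2023: $22,776 + $4,542 + $19,566 + $42,470 = $89,354 (over)
Feb 2023–May 2023: $4,542 + $19,566 + $42,470 + $27,526 = $94,104 (over)
Mar 2023–Jun 2023: $19,566 + $42,470 + $27,526 + $69,596 = $159,158 (over)
Apr 2023–Jul 2023: $42,470 + $27,526 + $69,596 + $698 = $140,290 (over)
May 2023–Aug 2023: $27,526 + $69,596 + $698 + $12,484 = $110,304 (over)
Jun 2023–Sep 2023: $69,596 + $698 + $12,484 + $71,322 = $154,100 (over)
Jul 2023–Oct 2023: $698 + $12,484 + $71,322 + $1,783 = $86,287 (over)
Aug 2023–Nov 2023: $12,484 + $71,322 + $1,783 + $29,174 = $114,763 (over)
Sep 2023–Dec 2023: $71,322 + $1,783 + $29,174 + $939 = $103,218 (over)
Oct 2023–Jan 2024: $1,783 + $29,174 + $939 + $1,340 = $33,236 (under)
Nov 2023–Feb 2024: $29,174 + $939 + $1,340 + $1,986 = $33,439 (under)
9 windows exceed the threshold.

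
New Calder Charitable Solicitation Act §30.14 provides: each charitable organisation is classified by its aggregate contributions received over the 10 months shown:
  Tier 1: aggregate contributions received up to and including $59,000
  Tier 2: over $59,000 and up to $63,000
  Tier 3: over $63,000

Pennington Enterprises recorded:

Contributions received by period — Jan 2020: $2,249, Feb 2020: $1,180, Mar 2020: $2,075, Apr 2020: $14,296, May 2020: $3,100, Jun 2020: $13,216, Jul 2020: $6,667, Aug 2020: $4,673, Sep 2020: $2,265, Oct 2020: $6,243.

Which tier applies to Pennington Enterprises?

Tier 1

Aggregate contributions received: $2,249 + $1,180 + $2,075 + $14,296 + $3,100 + $13,216 + $6,667 + $4,673 + $2,265 + $6,243 = $55,964.
$55,964 ≤ $59,000, so Tier 1 applies.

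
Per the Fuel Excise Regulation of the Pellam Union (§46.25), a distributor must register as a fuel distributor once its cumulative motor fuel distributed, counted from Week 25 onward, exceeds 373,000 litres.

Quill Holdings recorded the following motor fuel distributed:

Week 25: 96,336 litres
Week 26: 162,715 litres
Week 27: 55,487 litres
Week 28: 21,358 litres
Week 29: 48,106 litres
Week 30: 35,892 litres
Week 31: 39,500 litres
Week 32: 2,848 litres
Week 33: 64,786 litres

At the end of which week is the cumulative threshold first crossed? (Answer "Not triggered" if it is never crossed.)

Week 29

Through Week 25: 96,336 litres
Through Week 26: 259,051 litres
Through Week 27: 314,538 litres
Through Week 28: 335,896 litres
Through Week 29: 384,002 litres ← exceeds threshold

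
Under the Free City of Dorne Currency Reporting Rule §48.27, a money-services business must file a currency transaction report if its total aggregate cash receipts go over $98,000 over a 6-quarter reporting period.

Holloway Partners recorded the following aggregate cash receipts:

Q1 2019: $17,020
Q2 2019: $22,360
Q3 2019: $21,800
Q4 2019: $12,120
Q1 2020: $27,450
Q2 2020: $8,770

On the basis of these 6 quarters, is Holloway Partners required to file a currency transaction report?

Yes

Total aggregate cash receipts: $17,020 + $22,360 + $21,800 + $12,120 + $27,450 + $8,770 = $109,520.
$109,520 > $98,000, so the threshold is exceeded.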